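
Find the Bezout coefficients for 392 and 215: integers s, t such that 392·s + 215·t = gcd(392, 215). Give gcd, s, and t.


Euclidean algorithm on (392, 215) — divide until remainder is 0:
  392 = 1 · 215 + 177
  215 = 1 · 177 + 38
  177 = 4 · 38 + 25
  38 = 1 · 25 + 13
  25 = 1 · 13 + 12
  13 = 1 · 12 + 1
  12 = 12 · 1 + 0
gcd(392, 215) = 1.
Track Bezout coefficients alongside the remainders: start with r₀ = 392 = a·1 + b·0 (s = 1, t = 0) and r₁ = 215 = a·0 + b·1 (s = 0, t = 1); each new remainder r_{k+1} = r_{k-1} − q_k·r_k inherits s_{k+1} = s_{k-1} − q_k·s_k, t_{k+1} = t_{k-1} − q_k·t_k, so r_k = a·s_k + b·t_k at every step:
  q = 1: r = 177, s = 1 − 1·0 = 1, t = 0 − 1·1 = -1  (check: 392·1 + 215·(-1) = 177)
  q = 1: r = 38, s = 0 − 1·1 = -1, t = 1 − 1·(-1) = 2  (check: 392·(-1) + 215·2 = 38)
  q = 4: r = 25, s = 1 − 4·(-1) = 5, t = -1 − 4·2 = -9  (check: 392·5 + 215·(-9) = 25)
  q = 1: r = 13, s = -1 − 1·5 = -6, t = 2 − 1·(-9) = 11  (check: 392·(-6) + 215·11 = 13)
  q = 1: r = 12, s = 5 − 1·(-6) = 11, t = -9 − 1·11 = -20  (check: 392·11 + 215·(-20) = 12)
  q = 1: r = 1, s = -6 − 1·11 = -17, t = 11 − 1·(-20) = 31  (check: 392·(-17) + 215·31 = 1)
The row with r = 1 (the gcd) gives the Bezout coefficients s = -17, t = 31.
Result: 392 · (-17) + 215 · (31) = 1.

gcd(392, 215) = 1; s = -17, t = 31 (check: 392·(-17) + 215·31 = 1).


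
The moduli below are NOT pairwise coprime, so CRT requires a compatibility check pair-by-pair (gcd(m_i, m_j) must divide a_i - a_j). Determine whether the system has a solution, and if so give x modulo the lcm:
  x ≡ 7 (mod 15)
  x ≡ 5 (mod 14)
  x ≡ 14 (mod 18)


Moduli 15, 14, 18 are not pairwise coprime, so CRT works modulo lcm(m_i) when all pairwise compatibility conditions hold.
Pairwise compatibility: gcd(m_i, m_j) must divide a_i - a_j for every pair.
Merge one congruence at a time:
  Start: x ≡ 7 (mod 15).
  Combine with x ≡ 5 (mod 14): gcd(15, 14) = 1; 5 - 7 = -2, which IS divisible by 1, so compatible.
    Write x = 7 + 15·t and substitute into x ≡ 5 (mod 14): 15·t ≡ 5 − 7 = -2 (mod 14).
    Reduce coefficients mod 14: 1·t ≡ 12 (mod 14).
    So t ≡ 12 (mod 14).
    Then x = 7 + 15·12 = 187, valid modulo lcm(15, 14) = 210: x ≡ 187 (mod 210).
  Combine with x ≡ 14 (mod 18): gcd(210, 18) = 6, and 14 - 187 = -173 is NOT divisible by 6.
    ⇒ system is inconsistent (no integer solution).

No solution (the system is inconsistent).


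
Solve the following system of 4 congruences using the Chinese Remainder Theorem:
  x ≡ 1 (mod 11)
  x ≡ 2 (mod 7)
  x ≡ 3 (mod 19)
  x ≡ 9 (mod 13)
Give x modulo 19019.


Product of moduli M = 11 · 7 · 19 · 13 = 19019.
Merge one congruence at a time:
  Start: x ≡ 1 (mod 11).
  Combine with x ≡ 2 (mod 7); new modulus lcm = 77.
    Write x = 1 + 11·t and substitute into x ≡ 2 (mod 7): 11·t ≡ 2 − 1 = 1 (mod 7).
    Reduce coefficients mod 7: 4·t ≡ 1 (mod 7).
    The inverse of 4 mod 7 is 2 (since 4·2 = 8 = 1·7 + 1), so t ≡ 2·1 = 2 ≡ 2 (mod 7).
    Then x = 1 + 11·2 = 23, valid modulo lcm(11, 7) = 77: x ≡ 23 (mod 77).
  Combine with x ≡ 3 (mod 19); new modulus lcm = 1463.
    Write x = 23 + 77·t and substitute into x ≡ 3 (mod 19): 77·t ≡ 3 − 23 = -20 (mod 19).
    Reduce coefficients mod 19: 1·t ≡ 18 (mod 19).
    So t ≡ 18 (mod 19).
    Then x = 23 + 77·18 = 1409, valid modulo lcm(77, 19) = 1463: x ≡ 1409 (mod 1463).
  Combine with x ≡ 9 (mod 13); new modulus lcm = 19019.
    Write x = 1409 + 1463·t and substitute into x ≡ 9 (mod 13): 1463·t ≡ 9 − 1409 = -1400 (mod 13).
    Reduce coefficients mod 13: 7·t ≡ 4 (mod 13).
    The inverse of 7 mod 13 is 2 (since 7·2 = 14 = 1·13 + 1), so t ≡ 2·4 = 8 ≡ 8 (mod 13).
    Then x = 1409 + 1463·8 = 13113, valid modulo lcm(1463, 13) = 19019: x ≡ 13113 (mod 19019).
Verify against each original: 13113 mod 11 = 1, 13113 mod 7 = 2, 13113 mod 19 = 3, 13113 mod 13 = 9.

x ≡ 13113 (mod 19019).


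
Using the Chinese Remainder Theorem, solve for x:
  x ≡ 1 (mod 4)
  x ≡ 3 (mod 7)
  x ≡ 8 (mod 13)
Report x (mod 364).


Moduli 4, 7, 13 are pairwise coprime; by CRT there is a unique solution modulo M = 4 · 7 · 13 = 364.
Solve pairwise, accumulating the modulus:
  Start with x ≡ 1 (mod 4).
  Combine with x ≡ 3 (mod 7): since gcd(4, 7) = 1, we get a unique residue mod 28.
    Write x = 1 + 4·t and substitute into x ≡ 3 (mod 7): 4·t ≡ 3 − 1 = 2 (mod 7).
    The inverse of 4 mod 7 is 2 (since 4·2 = 8 = 1·7 + 1), so t ≡ 2·2 = 4 ≡ 4 (mod 7).
    Then x = 1 + 4·4 = 17, valid modulo lcm(4, 7) = 28: x ≡ 17 (mod 28).
  Combine with x ≡ 8 (mod 13): since gcd(28, 13) = 1, we get a unique residue mod 364.
    Write x = 17 + 28·t and substitute into x ≡ 8 (mod 13): 28·t ≡ 8 − 17 = -9 (mod 13).
    Reduce coefficients mod 13: 2·t ≡ 4 (mod 13).
    The inverse of 2 mod 13 is 7 (since 2·7 = 14 = 1·13 + 1), so t ≡ 7·4 = 28 ≡ 2 (mod 13).
    Then x = 17 + 28·2 = 73, valid modulo lcm(28, 13) = 364: x ≡ 73 (mod 364).
Verify: 73 mod 4 = 1 ✓, 73 mod 7 = 3 ✓, 73 mod 13 = 8 ✓.

x ≡ 73 (mod 364).


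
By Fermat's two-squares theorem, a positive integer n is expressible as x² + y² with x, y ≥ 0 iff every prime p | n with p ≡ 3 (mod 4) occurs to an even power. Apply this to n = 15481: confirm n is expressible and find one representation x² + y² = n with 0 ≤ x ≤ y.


Step 1: Factor n = 15481 = 113 · 137.
Step 2: Check the mod-4 condition on each prime factor: 113 ≡ 1 (mod 4), exponent 1; 137 ≡ 1 (mod 4), exponent 1.
All primes ≡ 3 (mod 4) appear to even exponent (or don't appear), so by the two-squares theorem n IS expressible as a sum of two squares.
Step 3: Build a representation. Here n = 113 · 137 is a product of primes ≡ 1 (mod 4). Each prime p ≡ 1 (mod 4) is itself a sum of two squares; find a² by testing p − a² for a perfect square:
  113: 113 − 1² = 112, 113 − 2² = 109, 113 − 3² = 104, 113 − 4² = 97, 113 − 5² = 88, 113 − 6² = 77, 113 − 7² = 64 = 8² ⇒ 113 = 7² + 8².
  137: 137 − 1² = 136, 137 − 2² = 133, 137 − 3² = 128, 137 − 4² = 121 = 11² ⇒ 137 = 4² + 11².
  Combine using the Brahmagupta–Fibonacci identity (a² + b²)(c² + d²) = (ac − bd)² + (ad + bc)² = (ac + bd)² + (ad − bc)²:
  113 · 137 = 15481: from (7² + 8²)(4² + 11²), take (7·4 − 8·11, 7·11 + 8·4) = (28 − 88, 77 + 32) = (-60, 109); dropping signs (only squares matter) gives (60, 109); check 60² + 109² = 3600 + 11881 = 15481 ✓.
Step 4: Order so x ≤ y and verify: 60² + 109² = 3600 + 11881 = 15481 = n. ✓

n = 15481 = 60² + 109² (one valid representation with x ≤ y).


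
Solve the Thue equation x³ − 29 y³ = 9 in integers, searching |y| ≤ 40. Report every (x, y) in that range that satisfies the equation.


The equation is x³ - 29y³ = 9. For fixed y, x³ = 29·y³ + 9, so a solution requires the RHS to be a perfect cube.
Strategy: iterate y from -40 to 40, compute RHS = 29·y³ + 9, and check whether it is a (positive or negative) perfect cube.
Check small values of y:
  y = 0: RHS = 9 is not a perfect cube.
  y = 1: RHS = 38 is not a perfect cube.
  y = -1: RHS = -20 is not a perfect cube.
  y = 2: RHS = 241 is not a perfect cube.
  y = -2: RHS = -223 is not a perfect cube.
  y = 3: RHS = 792 is not a perfect cube.
  y = -3: RHS = -774 is not a perfect cube.
Continuing the search up to |y| = 40 finds no solutions either.
No (x, y) in the scanned range satisfies the equation.

No integer solutions with |y| ≤ 40.


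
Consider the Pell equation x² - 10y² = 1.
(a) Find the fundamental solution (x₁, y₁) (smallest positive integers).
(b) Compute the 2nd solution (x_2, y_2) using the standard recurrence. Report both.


Step 1: Find the fundamental solution (x₁, y₁) of x² - 10y² = 1.
  Expand √10 as a continued fraction. a₀ = ⌊√10⌋ = 3; iterate m_{k+1} = d_k·a_k − m_k, d_{k+1} = (10 − m_{k+1}²)/d_k, a_{k+1} = ⌊(a₀ + m_{k+1})/d_{k+1}⌋ (starting m₀ = 0, d₀ = 1), with convergents p_k = a_k·p_{k-1} + p_{k-2}, q_k = a_k·q_{k-1} + q_{k-2} (p₋₁ = 1, q₋₁ = 0):
  k = 0: a₀ = 3; p₀/q₀ = 3/1; p₀² − 10·q₀² = 9 − 10 = -1.
  k = 1: m = 3, d = 1, a = ⌊(3 + 3)/1⌋ = 6; p/q = (6·3 + 1)/(6·1 + 0) = 19/6; p² − 10·q² = 361 − 360 = 1.
  The first convergent with p² − 10·q² = 1 gives the fundamental solution (x₁, y₁) = (19, 6).
Step 2: Apply the recurrence (x_{n+1}, y_{n+1}) = (x₁x_n + 10y₁y_n, x₁y_n + y₁x_n) repeatedly.
  From (x_1, y_1) = (19, 6): x_2 = 19·19 + 10·6·6 = 721; y_2 = 19·6 + 6·19 = 228.
Step 3: Verify x_2² - 10·y_2² = 519841 - 519840 = 1 (should be 1). ✓

(x_1, y_1) = (19, 6); (x_2, y_2) = (721, 228).


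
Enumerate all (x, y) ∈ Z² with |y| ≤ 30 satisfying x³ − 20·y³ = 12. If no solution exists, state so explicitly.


The equation is x³ - 20y³ = 12. For fixed y, x³ = 20·y³ + 12, so a solution requires the RHS to be a perfect cube.
Strategy: iterate y from -30 to 30, compute RHS = 20·y³ + 12, and check whether it is a (positive or negative) perfect cube.
Check small values of y:
  y = 0: RHS = 12 is not a perfect cube.
  y = 1: RHS = 32 is not a perfect cube.
  y = -1: RHS = -8 = (-2)³ ⇒ x = -2 works.
  y = 2: RHS = 172 is not a perfect cube.
  y = -2: RHS = -148 is not a perfect cube.
  y = 3: RHS = 552 is not a perfect cube.
  y = -3: RHS = -528 is not a perfect cube.
Continuing the search up to |y| = 30 finds no further solutions beyond those listed.
Collected solutions: (-2, -1).

Solutions (with |y| ≤ 30): (-2, -1).


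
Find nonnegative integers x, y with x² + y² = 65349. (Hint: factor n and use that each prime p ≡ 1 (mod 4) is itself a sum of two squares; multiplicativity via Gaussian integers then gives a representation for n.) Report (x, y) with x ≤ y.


Step 1: Factor n = 65349 = 3^2 · 53 · 137.
Step 2: Check the mod-4 condition on each prime factor: 3 ≡ 3 (mod 4), exponent 2 (must be even); 53 ≡ 1 (mod 4), exponent 1; 137 ≡ 1 (mod 4), exponent 1.
All primes ≡ 3 (mod 4) appear to even exponent (or don't appear), so by the two-squares theorem n IS expressible as a sum of two squares.
Step 3: Build a representation. Group n = k² · m with k = 3 and m = 53 · 137 = 7261 (a product of primes ≡ 1 (mod 4)); a representation of m scales to one of n via (k·x)² + (k·y)² = k²(x² + y²). Each prime p ≡ 1 (mod 4) is itself a sum of two squares; find a² by testing p − a² for a perfect square:
  53: 53 − 1² = 52, 53 − 2² = 49 = 7² ⇒ 53 = 2² + 7².
  137: 137 − 1² = 136, 137 − 2² = 133, 137 − 3² = 128, 137 − 4² = 121 = 11² ⇒ 137 = 4² + 11².
  Combine using the Brahmagupta–Fibonacci identity (a² + b²)(c² + d²) = (ac − bd)² + (ad + bc)² = (ac + bd)² + (ad − bc)²:
  53 · 137 = 7261: from (2² + 7²)(4² + 11²), take (2·4 − 7·11, 2·11 + 7·4) = (8 − 77, 22 + 28) = (-69, 50); dropping signs (only squares matter) gives (69, 50); check 69² + 50² = 4761 + 2500 = 7261 ✓.
  Scale by k = 3: (3·69, 3·50) = (207, 150).
Step 4: Order so x ≤ y and verify: 150² + 207² = 22500 + 42849 = 65349 = n. ✓

n = 65349 = 150² + 207² (one valid representation with x ≤ y).


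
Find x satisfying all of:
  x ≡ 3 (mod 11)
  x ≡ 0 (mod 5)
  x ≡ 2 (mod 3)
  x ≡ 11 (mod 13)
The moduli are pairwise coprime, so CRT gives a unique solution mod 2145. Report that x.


Product of moduli M = 11 · 5 · 3 · 13 = 2145.
Merge one congruence at a time:
  Start: x ≡ 3 (mod 11).
  Combine with x ≡ 0 (mod 5); new modulus lcm = 55.
    Write x = 3 + 11·t and substitute into x ≡ 0 (mod 5): 11·t ≡ 0 − 3 = -3 (mod 5).
    Reduce coefficients mod 5: 1·t ≡ 2 (mod 5).
    So t ≡ 2 (mod 5).
    Then x = 3 + 11·2 = 25, valid modulo lcm(11, 5) = 55: x ≡ 25 (mod 55).
  Combine with x ≡ 2 (mod 3); new modulus lcm = 165.
    Write x = 25 + 55·t and substitute into x ≡ 2 (mod 3): 55·t ≡ 2 − 25 = -23 (mod 3).
    Reduce coefficients mod 3: 1·t ≡ 1 (mod 3).
    So t ≡ 1 (mod 3).
    Then x = 25 + 55·1 = 80, valid modulo lcm(55, 3) = 165: x ≡ 80 (mod 165).
  Combine with x ≡ 11 (mod 13); new modulus lcm = 2145.
    Write x = 80 + 165·t and substitute into x ≡ 11 (mod 13): 165·t ≡ 11 − 80 = -69 (mod 13).
    Reduce coefficients mod 13: 9·t ≡ 9 (mod 13).
    The inverse of 9 mod 13 is 3 (since 9·3 = 27 = 2·13 + 1), so t ≡ 3·9 = 27 ≡ 1 (mod 13).
    Then x = 80 + 165·1 = 245, valid modulo lcm(165, 13) = 2145: x ≡ 245 (mod 2145).
Verify against each original: 245 mod 11 = 3, 245 mod 5 = 0, 245 mod 3 = 2, 245 mod 13 = 11.

x ≡ 245 (mod 2145).


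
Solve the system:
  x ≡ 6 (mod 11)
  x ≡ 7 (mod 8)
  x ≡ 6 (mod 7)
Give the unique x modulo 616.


Moduli 11, 8, 7 are pairwise coprime; by CRT there is a unique solution modulo M = 11 · 8 · 7 = 616.
Solve pairwise, accumulating the modulus:
  Start with x ≡ 6 (mod 11).
  Combine with x ≡ 7 (mod 8): since gcd(11, 8) = 1, we get a unique residue mod 88.
    Write x = 6 + 11·t and substitute into x ≡ 7 (mod 8): 11·t ≡ 7 − 6 = 1 (mod 8).
    Reduce coefficients mod 8: 3·t ≡ 1 (mod 8).
    The inverse of 3 mod 8 is 3 (since 3·3 = 9 = 1·8 + 1), so t ≡ 3·1 = 3 ≡ 3 (mod 8).
    Then x = 6 + 11·3 = 39, valid modulo lcm(11, 8) = 88: x ≡ 39 (mod 88).
  Combine with x ≡ 6 (mod 7): since gcd(88, 7) = 1, we get a unique residue mod 616.
    Write x = 39 + 88·t and substitute into x ≡ 6 (mod 7): 88·t ≡ 6 − 39 = -33 (mod 7).
    Reduce coefficients mod 7: 4·t ≡ 2 (mod 7).
    The inverse of 4 mod 7 is 2 (since 4·2 = 8 = 1·7 + 1), so t ≡ 2·2 = 4 ≡ 4 (mod 7).
    Then x = 39 + 88·4 = 391, valid modulo lcm(88, 7) = 616: x ≡ 391 (mod 616).
Verify: 391 mod 11 = 6 ✓, 391 mod 8 = 7 ✓, 391 mod 7 = 6 ✓.

x ≡ 391 (mod 616).


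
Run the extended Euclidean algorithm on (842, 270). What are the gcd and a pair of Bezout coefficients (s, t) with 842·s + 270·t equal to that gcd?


Euclidean algorithm on (842, 270) — divide until remainder is 0:
  842 = 3 · 270 + 32
  270 = 8 · 32 + 14
  32 = 2 · 14 + 4
  14 = 3 · 4 + 2
  4 = 2 · 2 + 0
gcd(842, 270) = 2.
Track Bezout coefficients alongside the remainders: start with r₀ = 842 = a·1 + b·0 (s = 1, t = 0) and r₁ = 270 = a·0 + b·1 (s = 0, t = 1); each new remainder r_{k+1} = r_{k-1} − q_k·r_k inherits s_{k+1} = s_{k-1} − q_k·s_k, t_{k+1} = t_{k-1} − q_k·t_k, so r_k = a·s_k + b·t_k at every step:
  q = 3: r = 32, s = 1 − 3·0 = 1, t = 0 − 3·1 = -3  (check: 842·1 + 270·(-3) = 32)
  q = 8: r = 14, s = 0 − 8·1 = -8, t = 1 − 8·(-3) = 25  (check: 842·(-8) + 270·25 = 14)
  q = 2: r = 4, s = 1 − 2·(-8) = 17, t = -3 − 2·25 = -53  (check: 842·17 + 270·(-53) = 4)
  q = 3: r = 2, s = -8 − 3·17 = -59, t = 25 − 3·(-53) = 184  (check: 842·(-59) + 270·184 = 2)
The row with r = 2 (the gcd) gives the Bezout coefficients s = -59, t = 184.
Result: 842 · (-59) + 270 · (184) = 2.

gcd(842, 270) = 2; s = -59, t = 184 (check: 842·(-59) + 270·184 = 2).


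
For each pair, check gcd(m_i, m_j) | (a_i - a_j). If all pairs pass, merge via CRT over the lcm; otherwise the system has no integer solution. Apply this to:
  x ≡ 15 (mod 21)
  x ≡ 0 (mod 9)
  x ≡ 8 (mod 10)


Moduli 21, 9, 10 are not pairwise coprime, so CRT works modulo lcm(m_i) when all pairwise compatibility conditions hold.
Pairwise compatibility: gcd(m_i, m_j) must divide a_i - a_j for every pair.
Merge one congruence at a time:
  Start: x ≡ 15 (mod 21).
  Combine with x ≡ 0 (mod 9): gcd(21, 9) = 3; 0 - 15 = -15, which IS divisible by 3, so compatible.
    Write x = 15 + 21·t and substitute into x ≡ 0 (mod 9): 21·t ≡ 0 − 15 = -15 (mod 9).
    Divide the congruence (and modulus) by g = 3: 7·t ≡ -5 (mod 3).
    Reduce coefficients mod 3: 1·t ≡ 1 (mod 3).
    So t ≡ 1 (mod 3).
    Then x = 15 + 21·1 = 36, valid modulo lcm(21, 9) = 63: x ≡ 36 (mod 63).
  Combine with x ≡ 8 (mod 10): gcd(63, 10) = 1; 8 - 36 = -28, which IS divisible by 1, so compatible.
    Write x = 36 + 63·t and substitute into x ≡ 8 (mod 10): 63·t ≡ 8 − 36 = -28 (mod 10).
    Reduce coefficients mod 10: 3·t ≡ 2 (mod 10).
    The inverse of 3 mod 10 is 7 (since 3·7 = 21 = 2·10 + 1), so t ≡ 7·2 = 14 ≡ 4 (mod 10).
    Then x = 36 + 63·4 = 288, valid modulo lcm(63, 10) = 630: x ≡ 288 (mod 630).
Verify: 288 mod 21 = 15, 288 mod 9 = 0, 288 mod 10 = 8.

x ≡ 288 (mod 630).


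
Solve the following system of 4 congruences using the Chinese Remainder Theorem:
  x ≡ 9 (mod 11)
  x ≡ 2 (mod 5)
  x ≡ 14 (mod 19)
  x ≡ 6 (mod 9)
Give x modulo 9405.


Product of moduli M = 11 · 5 · 19 · 9 = 9405.
Merge one congruence at a time:
  Start: x ≡ 9 (mod 11).
  Combine with x ≡ 2 (mod 5); new modulus lcm = 55.
    Write x = 9 + 11·t and substitute into x ≡ 2 (mod 5): 11·t ≡ 2 − 9 = -7 (mod 5).
    Reduce coefficients mod 5: 1·t ≡ 3 (mod 5).
    So t ≡ 3 (mod 5).
    Then x = 9 + 11·3 = 42, valid modulo lcm(11, 5) = 55: x ≡ 42 (mod 55).
  Combine with x ≡ 14 (mod 19); new modulus lcm = 1045.
    Write x = 42 + 55·t and substitute into x ≡ 14 (mod 19): 55·t ≡ 14 − 42 = -28 (mod 19).
    Reduce coefficients mod 19: 17·t ≡ 10 (mod 19).
    The inverse of 17 mod 19 is 9 (since 17·9 = 153 = 8·19 + 1), so t ≡ 9·10 = 90 ≡ 14 (mod 19).
    Then x = 42 + 55·14 = 812, valid modulo lcm(55, 19) = 1045: x ≡ 812 (mod 1045).
  Combine with x ≡ 6 (mod 9); new modulus lcm = 9405.
    Write x = 812 + 1045·t and substitute into x ≡ 6 (mod 9): 1045·t ≡ 6 − 812 = -806 (mod 9).
    Reduce coefficients mod 9: 1·t ≡ 4 (mod 9).
    So t ≡ 4 (mod 9).
    Then x = 812 + 1045·4 = 4992, valid modulo lcm(1045, 9) = 9405: x ≡ 4992 (mod 9405).
Verify against each original: 4992 mod 11 = 9, 4992 mod 5 = 2, 4992 mod 19 = 14, 4992 mod 9 = 6.

x ≡ 4992 (mod 9405).


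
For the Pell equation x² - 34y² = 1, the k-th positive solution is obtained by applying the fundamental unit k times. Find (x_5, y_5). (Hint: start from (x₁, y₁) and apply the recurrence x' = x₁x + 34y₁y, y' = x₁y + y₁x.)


Step 1: Find the fundamental solution (x₁, y₁) of x² - 34y² = 1.
  Expand √34 as a continued fraction. a₀ = ⌊√34⌋ = 5; iterate m_{k+1} = d_k·a_k − m_k, d_{k+1} = (34 − m_{k+1}²)/d_k, a_{k+1} = ⌊(a₀ + m_{k+1})/d_{k+1}⌋ (starting m₀ = 0, d₀ = 1), with convergents p_k = a_k·p_{k-1} + p_{k-2}, q_k = a_k·q_{k-1} + q_{k-2} (p₋₁ = 1, q₋₁ = 0):
  k = 0: a₀ = 5; p₀/q₀ = 5/1; p₀² − 34·q₀² = 25 − 34 = -9.
  k = 1: m = 5, d = 9, a = ⌊(5 + 5)/9⌋ = 1; p/q = (1·5 + 1)/(1·1 + 0) = 6/1; p² − 34·q² = 36 − 34 = 2.
  k = 2: m = 4, d = 2, a = ⌊(5 + 4)/2⌋ = 4; p/q = (4·6 + 5)/(4·1 + 1) = 29/5; p² − 34·q² = 841 − 850 = -9.
  k = 3: m = 4, d = 9, a = ⌊(5 + 4)/9⌋ = 1; p/q = (1·29 + 6)/(1·5 + 1) = 35/6; p² − 34·q² = 1225 − 1224 = 1.
  The first convergent with p² − 34·q² = 1 gives the fundamental solution (x₁, y₁) = (35, 6).
Step 2: Apply the recurrence (x_{n+1}, y_{n+1}) = (x₁x_n + 34y₁y_n, x₁y_n + y₁x_n) repeatedly.
  From (x_1, y_1) = (35, 6): x_2 = 35·35 + 34·6·6 = 2449; y_2 = 35·6 + 6·35 = 420.
  From (x_2, y_2) = (2449, 420): x_3 = 35·2449 + 34·6·420 = 171395; y_3 = 35·420 + 6·2449 = 29394.
  From (x_3, y_3) = (171395, 29394): x_4 = 35·171395 + 34·6·29394 = 11995201; y_4 = 35·29394 + 6·171395 = 2057160.
  From (x_4, y_4) = (11995201, 2057160): x_5 = 35·11995201 + 34·6·2057160 = 839492675; y_5 = 35·2057160 + 6·11995201 = 143971806.
Step 3: Verify x_5² - 34·y_5² = 704747951378655625 - 704747951378655624 = 1 (should be 1). ✓

(x_1, y_1) = (35, 6); (x_5, y_5) = (839492675, 143971806).


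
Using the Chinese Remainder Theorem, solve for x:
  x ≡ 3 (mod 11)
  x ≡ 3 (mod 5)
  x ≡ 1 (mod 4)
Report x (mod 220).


Moduli 11, 5, 4 are pairwise coprime; by CRT there is a unique solution modulo M = 11 · 5 · 4 = 220.
Solve pairwise, accumulating the modulus:
  Start with x ≡ 3 (mod 11).
  Combine with x ≡ 3 (mod 5): since gcd(11, 5) = 1, we get a unique residue mod 55.
    Write x = 3 + 11·t and substitute into x ≡ 3 (mod 5): 11·t ≡ 3 − 3 = 0 (mod 5).
    Reduce coefficients mod 5: 1·t ≡ 0 (mod 5).
    So t ≡ 0 (mod 5).
    Then x = 3 + 11·0 = 3, valid modulo lcm(11, 5) = 55: x ≡ 3 (mod 55).
  Combine with x ≡ 1 (mod 4): since gcd(55, 4) = 1, we get a unique residue mod 220.
    Write x = 3 + 55·t and substitute into x ≡ 1 (mod 4): 55·t ≡ 1 − 3 = -2 (mod 4).
    Reduce coefficients mod 4: 3·t ≡ 2 (mod 4).
    The inverse of 3 mod 4 is 3 (since 3·3 = 9 = 2·4 + 1), so t ≡ 3·2 = 6 ≡ 2 (mod 4).
    Then x = 3 + 55·2 = 113, valid modulo lcm(55, 4) = 220: x ≡ 113 (mod 220).
Verify: 113 mod 11 = 3 ✓, 113 mod 5 = 3 ✓, 113 mod 4 = 1 ✓.

x ≡ 113 (mod 220).


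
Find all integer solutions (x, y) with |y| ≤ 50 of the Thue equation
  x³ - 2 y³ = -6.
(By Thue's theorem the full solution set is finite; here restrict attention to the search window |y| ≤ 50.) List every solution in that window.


The equation is x³ - 2y³ = -6. For fixed y, x³ = 2·y³ − 6, so a solution requires the RHS to be a perfect cube.
Strategy: iterate y from -50 to 50, compute RHS = 2·y³ − 6, and check whether it is a (positive or negative) perfect cube.
Check small values of y:
  y = 0: RHS = -6 is not a perfect cube.
  y = 1: RHS = -4 is not a perfect cube.
  y = -1: RHS = -8 = (-2)³ ⇒ x = -2 works.
  y = 2: RHS = 10 is not a perfect cube.
  y = -2: RHS = -22 is not a perfect cube.
  y = 3: RHS = 48 is not a perfect cube.
  y = -3: RHS = -60 is not a perfect cube.
Continuing the search up to |y| = 50 finds no further solutions beyond those listed.
Collected solutions: (-2, -1).

Solutions (with |y| ≤ 50): (-2, -1).


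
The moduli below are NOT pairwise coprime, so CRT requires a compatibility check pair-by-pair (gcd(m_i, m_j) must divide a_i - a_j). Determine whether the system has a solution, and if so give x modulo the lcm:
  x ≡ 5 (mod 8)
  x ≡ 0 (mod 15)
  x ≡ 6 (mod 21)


Moduli 8, 15, 21 are not pairwise coprime, so CRT works modulo lcm(m_i) when all pairwise compatibility conditions hold.
Pairwise compatibility: gcd(m_i, m_j) must divide a_i - a_j for every pair.
Merge one congruence at a time:
  Start: x ≡ 5 (mod 8).
  Combine with x ≡ 0 (mod 15): gcd(8, 15) = 1; 0 - 5 = -5, which IS divisible by 1, so compatible.
    Write x = 5 + 8·t and substitute into x ≡ 0 (mod 15): 8·t ≡ 0 − 5 = -5 (mod 15).
    Reduce coefficients mod 15: 8·t ≡ 10 (mod 15).
    The inverse of 8 mod 15 is 2 (since 8·2 = 16 = 1·15 + 1), so t ≡ 2·10 = 20 ≡ 5 (mod 15).
    Then x = 5 + 8·5 = 45, valid modulo lcm(8, 15) = 120: x ≡ 45 (mod 120).
  Combine with x ≡ 6 (mod 21): gcd(120, 21) = 3; 6 - 45 = -39, which IS divisible by 3, so compatible.
    Write x = 45 + 120·t and substitute into x ≡ 6 (mod 21): 120·t ≡ 6 − 45 = -39 (mod 21).
    Divide the congruence (and modulus) by g = 3: 40·t ≡ -13 (mod 7).
    Reduce coefficients mod 7: 5·t ≡ 1 (mod 7).
    The inverse of 5 mod 7 is 3 (since 5·3 = 15 = 2·7 + 1), so t ≡ 3·1 = 3 ≡ 3 (mod 7).
    Then x = 45 + 120·3 = 405, valid modulo lcm(120, 21) = 840: x ≡ 405 (mod 840).
Verify: 405 mod 8 = 5, 405 mod 15 = 0, 405 mod 21 = 6.

x ≡ 405 (mod 840).


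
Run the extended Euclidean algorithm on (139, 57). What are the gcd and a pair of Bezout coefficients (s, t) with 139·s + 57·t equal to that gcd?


Euclidean algorithm on (139, 57) — divide until remainder is 0:
  139 = 2 · 57 + 25
  57 = 2 · 25 + 7
  25 = 3 · 7 + 4
  7 = 1 · 4 + 3
  4 = 1 · 3 + 1
  3 = 3 · 1 + 0
gcd(139, 57) = 1.
Track Bezout coefficients alongside the remainders: start with r₀ = 139 = a·1 + b·0 (s = 1, t = 0) and r₁ = 57 = a·0 + b·1 (s = 0, t = 1); each new remainder r_{k+1} = r_{k-1} − q_k·r_k inherits s_{k+1} = s_{k-1} − q_k·s_k, t_{k+1} = t_{k-1} − q_k·t_k, so r_k = a·s_k + b·t_k at every step:
  q = 2: r = 25, s = 1 − 2·0 = 1, t = 0 − 2·1 = -2  (check: 139·1 + 57·(-2) = 25)
  q = 2: r = 7, s = 0 − 2·1 = -2, t = 1 − 2·(-2) = 5  (check: 139·(-2) + 57·5 = 7)
  q = 3: r = 4, s = 1 − 3·(-2) = 7, t = -2 − 3·5 = -17  (check: 139·7 + 57·(-17) = 4)
  q = 1: r = 3, s = -2 − 1·7 = -9, t = 5 − 1·(-17) = 22  (check: 139·(-9) + 57·22 = 3)
  q = 1: r = 1, s = 7 − 1·(-9) = 16, t = -17 − 1·22 = -39  (check: 139·16 + 57·(-39) = 1)
The row with r = 1 (the gcd) gives the Bezout coefficients s = 16, t = -39.
Result: 139 · (16) + 57 · (-39) = 1.

gcd(139, 57) = 1; s = 16, t = -39 (check: 139·16 + 57·(-39) = 1).


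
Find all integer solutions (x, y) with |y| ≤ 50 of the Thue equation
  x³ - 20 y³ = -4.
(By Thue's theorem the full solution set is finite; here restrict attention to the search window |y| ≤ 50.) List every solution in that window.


The equation is x³ - 20y³ = -4. For fixed y, x³ = 20·y³ − 4, so a solution requires the RHS to be a perfect cube.
Strategy: iterate y from -50 to 50, compute RHS = 20·y³ − 4, and check whether it is a (positive or negative) perfect cube.
Check small values of y:
  y = 0: RHS = -4 is not a perfect cube.
  y = 1: RHS = 16 is not a perfect cube.
  y = -1: RHS = -24 is not a perfect cube.
  y = 2: RHS = 156 is not a perfect cube.
  y = -2: RHS = -164 is not a perfect cube.
  y = 3: RHS = 536 is not a perfect cube.
  y = -3: RHS = -544 is not a perfect cube.
Continuing the search up to |y| = 50 finds no solutions either.
No (x, y) in the scanned range satisfies the equation.

No integer solutions with |y| ≤ 50.


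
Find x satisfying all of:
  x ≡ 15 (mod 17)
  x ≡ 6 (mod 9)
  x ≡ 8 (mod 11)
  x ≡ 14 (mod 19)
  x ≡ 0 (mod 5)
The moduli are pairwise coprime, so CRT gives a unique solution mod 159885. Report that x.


Product of moduli M = 17 · 9 · 11 · 19 · 5 = 159885.
Merge one congruence at a time:
  Start: x ≡ 15 (mod 17).
  Combine with x ≡ 6 (mod 9); new modulus lcm = 153.
    Write x = 15 + 17·t and substitute into x ≡ 6 (mod 9): 17·t ≡ 6 − 15 = -9 (mod 9).
    Reduce coefficients mod 9: 8·t ≡ 0 (mod 9).
    The inverse of 8 mod 9 is 8 (since 8·8 = 64 = 7·9 + 1), so t ≡ 8·0 = 0 ≡ 0 (mod 9).
    Then x = 15 + 17·0 = 15, valid modulo lcm(17, 9) = 153: x ≡ 15 (mod 153).
  Combine with x ≡ 8 (mod 11); new modulus lcm = 1683.
    Write x = 15 + 153·t and substitute into x ≡ 8 (mod 11): 153·t ≡ 8 − 15 = -7 (mod 11).
    Reduce coefficients mod 11: 10·t ≡ 4 (mod 11).
    The inverse of 10 mod 11 is 10 (since 10·10 = 100 = 9·11 + 1), so t ≡ 10·4 = 40 ≡ 7 (mod 11).
    Then x = 15 + 153·7 = 1086, valid modulo lcm(153, 11) = 1683: x ≡ 1086 (mod 1683).
  Combine with x ≡ 14 (mod 19); new modulus lcm = 31977.
    Write x = 1086 + 1683·t and substitute into x ≡ 14 (mod 19): 1683·t ≡ 14 − 1086 = -1072 (mod 19).
    Reduce coefficients mod 19: 11·t ≡ 11 (mod 19).
    The inverse of 11 mod 19 is 7 (since 11·7 = 77 = 4·19 + 1), so t ≡ 7·11 = 77 ≡ 1 (mod 19).
    Then x = 1086 + 1683·1 = 2769, valid modulo lcm(1683, 19) = 31977: x ≡ 2769 (mod 31977).
  Combine with x ≡ 0 (mod 5); new modulus lcm = 159885.
    Write x = 2769 + 31977·t and substitute into x ≡ 0 (mod 5): 31977·t ≡ 0 − 2769 = -2769 (mod 5).
    Reduce coefficients mod 5: 2·t ≡ 1 (mod 5).
    The inverse of 2 mod 5 is 3 (since 2·3 = 6 = 1·5 + 1), so t ≡ 3·1 = 3 ≡ 3 (mod 5).
    Then x = 2769 + 31977·3 = 98700, valid modulo lcm(31977, 5) = 159885: x ≡ 98700 (mod 159885).
Verify against each original: 98700 mod 17 = 15, 98700 mod 9 = 6, 98700 mod 11 = 8, 98700 mod 19 = 14, 98700 mod 5 = 0.

x ≡ 98700 (mod 159885).


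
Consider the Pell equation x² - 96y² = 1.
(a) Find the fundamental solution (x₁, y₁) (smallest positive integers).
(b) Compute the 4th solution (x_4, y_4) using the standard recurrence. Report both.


Step 1: Find the fundamental solution (x₁, y₁) of x² - 96y² = 1.
  Expand √96 as a continued fraction. a₀ = ⌊√96⌋ = 9; iterate m_{k+1} = d_k·a_k − m_k, d_{k+1} = (96 − m_{k+1}²)/d_k, a_{k+1} = ⌊(a₀ + m_{k+1})/d_{k+1}⌋ (starting m₀ = 0, d₀ = 1), with convergents p_k = a_k·p_{k-1} + p_{k-2}, q_k = a_k·q_{k-1} + q_{k-2} (p₋₁ = 1, q₋₁ = 0):
  k = 0: a₀ = 9; p₀/q₀ = 9/1; p₀² − 96·q₀² = 81 − 96 = -15.
  k = 1: m = 9, d = 15, a = ⌊(9 + 9)/15⌋ = 1; p/q = (1·9 + 1)/(1·1 + 0) = 10/1; p² − 96·q² = 100 − 96 = 4.
  k = 2: m = 6, d = 4, a = ⌊(9 + 6)/4⌋ = 3; p/q = (3·10 + 9)/(3·1 + 1) = 39/4; p² − 96·q² = 1521 − 1536 = -15.
  k = 3: m = 6, d = 15, a = ⌊(9 + 6)/15⌋ = 1; p/q = (1·39 + 10)/(1·4 + 1) = 49/5; p² − 96·q² = 2401 − 2400 = 1.
  The first convergent with p² − 96·q² = 1 gives the fundamental solution (x₁, y₁) = (49, 5).
Step 2: Apply the recurrence (x_{n+1}, y_{n+1}) = (x₁x_n + 96y₁y_n, x₁y_n + y₁x_n) repeatedly.
  From (x_1, y_1) = (49, 5): x_2 = 49·49 + 96·5·5 = 4801; y_2 = 49·5 + 5·49 = 490.
  From (x_2, y_2) = (4801, 490): x_3 = 49·4801 + 96·5·490 = 470449; y_3 = 49·490 + 5·4801 = 48015.
  From (x_3, y_3) = (470449, 48015): x_4 = 49·470449 + 96·5·48015 = 46099201; y_4 = 49·48015 + 5·470449 = 4704980.
Step 3: Verify x_4² - 96·y_4² = 2125136332838401 - 2125136332838400 = 1 (should be 1). ✓

(x_1, y_1) = (49, 5); (x_4, y_4) = (46099201, 4704980).


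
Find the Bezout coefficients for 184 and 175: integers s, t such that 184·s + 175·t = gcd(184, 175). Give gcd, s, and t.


Euclidean algorithm on (184, 175) — divide until remainder is 0:
  184 = 1 · 175 + 9
  175 = 19 · 9 + 4
  9 = 2 · 4 + 1
  4 = 4 · 1 + 0
gcd(184, 175) = 1.
Track Bezout coefficients alongside the remainders: start with r₀ = 184 = a·1 + b·0 (s = 1, t = 0) and r₁ = 175 = a·0 + b·1 (s = 0, t = 1); each new remainder r_{k+1} = r_{k-1} − q_k·r_k inherits s_{k+1} = s_{k-1} − q_k·s_k, t_{k+1} = t_{k-1} − q_k·t_k, so r_k = a·s_k + b·t_k at every step:
  q = 1: r = 9, s = 1 − 1·0 = 1, t = 0 − 1·1 = -1  (check: 184·1 + 175·(-1) = 9)
  q = 19: r = 4, s = 0 − 19·1 = -19, t = 1 − 19·(-1) = 20  (check: 184·(-19) + 175·20 = 4)
  q = 2: r = 1, s = 1 − 2·(-19) = 39, t = -1 − 2·20 = -41  (check: 184·39 + 175·(-41) = 1)
The row with r = 1 (the gcd) gives the Bezout coefficients s = 39, t = -41.
Result: 184 · (39) + 175 · (-41) = 1.

gcd(184, 175) = 1; s = 39, t = -41 (check: 184·39 + 175·(-41) = 1).


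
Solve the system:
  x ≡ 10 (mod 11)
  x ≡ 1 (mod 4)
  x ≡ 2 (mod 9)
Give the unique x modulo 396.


Moduli 11, 4, 9 are pairwise coprime; by CRT there is a unique solution modulo M = 11 · 4 · 9 = 396.
Solve pairwise, accumulating the modulus:
  Start with x ≡ 10 (mod 11).
  Combine with x ≡ 1 (mod 4): since gcd(11, 4) = 1, we get a unique residue mod 44.
    Write x = 10 + 11·t and substitute into x ≡ 1 (mod 4): 11·t ≡ 1 − 10 = -9 (mod 4).
    Reduce coefficients mod 4: 3·t ≡ 3 (mod 4).
    The inverse of 3 mod 4 is 3 (since 3·3 = 9 = 2·4 + 1), so t ≡ 3·3 = 9 ≡ 1 (mod 4).
    Then x = 10 + 11·1 = 21, valid modulo lcm(11, 4) = 44: x ≡ 21 (mod 44).
  Combine with x ≡ 2 (mod 9): since gcd(44, 9) = 1, we get a unique residue mod 396.
    Write x = 21 + 44·t and substitute into x ≡ 2 (mod 9): 44·t ≡ 2 − 21 = -19 (mod 9).
    Reduce coefficients mod 9: 8·t ≡ 8 (mod 9).
    The inverse of 8 mod 9 is 8 (since 8·8 = 64 = 7·9 + 1), so t ≡ 8·8 = 64 ≡ 1 (mod 9).
    Then x = 21 + 44·1 = 65, valid modulo lcm(44, 9) = 396: x ≡ 65 (mod 396).
Verify: 65 mod 11 = 10 ✓, 65 mod 4 = 1 ✓, 65 mod 9 = 2 ✓.

x ≡ 65 (mod 396).


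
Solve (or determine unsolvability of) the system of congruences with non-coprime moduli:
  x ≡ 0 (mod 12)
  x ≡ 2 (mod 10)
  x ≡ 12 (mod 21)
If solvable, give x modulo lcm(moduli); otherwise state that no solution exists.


Moduli 12, 10, 21 are not pairwise coprime, so CRT works modulo lcm(m_i) when all pairwise compatibility conditions hold.
Pairwise compatibility: gcd(m_i, m_j) must divide a_i - a_j for every pair.
Merge one congruence at a time:
  Start: x ≡ 0 (mod 12).
  Combine with x ≡ 2 (mod 10): gcd(12, 10) = 2; 2 - 0 = 2, which IS divisible by 2, so compatible.
    Write x = 0 + 12·t and substitute into x ≡ 2 (mod 10): 12·t ≡ 2 − 0 = 2 (mod 10).
    Divide the congruence (and modulus) by g = 2: 6·t ≡ 1 (mod 5).
    Reduce coefficients mod 5: 1·t ≡ 1 (mod 5).
    So t ≡ 1 (mod 5).
    Then x = 0 + 12·1 = 12, valid modulo lcm(12, 10) = 60: x ≡ 12 (mod 60).
  Combine with x ≡ 12 (mod 21): gcd(60, 21) = 3; 12 - 12 = 0, which IS divisible by 3, so compatible.
    Write x = 12 + 60·t and substitute into x ≡ 12 (mod 21): 60·t ≡ 12 − 12 = 0 (mod 21).
    Divide the congruence (and modulus) by g = 3: 20·t ≡ 0 (mod 7).
    Reduce coefficients mod 7: 6·t ≡ 0 (mod 7).
    The inverse of 6 mod 7 is 6 (since 6·6 = 36 = 5·7 + 1), so t ≡ 6·0 = 0 ≡ 0 (mod 7).
    Then x = 12 + 60·0 = 12, valid modulo lcm(60, 21) = 420: x ≡ 12 (mod 420).
Verify: 12 mod 12 = 0, 12 mod 10 = 2, 12 mod 21 = 12.

x ≡ 12 (mod 420).


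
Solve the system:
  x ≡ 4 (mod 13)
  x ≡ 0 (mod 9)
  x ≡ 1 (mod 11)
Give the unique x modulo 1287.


Moduli 13, 9, 11 are pairwise coprime; by CRT there is a unique solution modulo M = 13 · 9 · 11 = 1287.
Solve pairwise, accumulating the modulus:
  Start with x ≡ 4 (mod 13).
  Combine with x ≡ 0 (mod 9): since gcd(13, 9) = 1, we get a unique residue mod 117.
    Write x = 4 + 13·t and substitute into x ≡ 0 (mod 9): 13·t ≡ 0 − 4 = -4 (mod 9).
    Reduce coefficients mod 9: 4·t ≡ 5 (mod 9).
    The inverse of 4 mod 9 is 7 (since 4·7 = 28 = 3·9 + 1), so t ≡ 7·5 = 35 ≡ 8 (mod 9).
    Then x = 4 + 13·8 = 108, valid modulo lcm(13, 9) = 117: x ≡ 108 (mod 117).
  Combine with x ≡ 1 (mod 11): since gcd(117, 11) = 1, we get a unique residue mod 1287.
    Write x = 108 + 117·t and substitute into x ≡ 1 (mod 11): 117·t ≡ 1 − 108 = -107 (mod 11).
    Reduce coefficients mod 11: 7·t ≡ 3 (mod 11).
    The inverse of 7 mod 11 is 8 (since 7·8 = 56 = 5·11 + 1), so t ≡ 8·3 = 24 ≡ 2 (mod 11).
    Then x = 108 + 117·2 = 342, valid modulo lcm(117, 11) = 1287: x ≡ 342 (mod 1287).
Verify: 342 mod 13 = 4 ✓, 342 mod 9 = 0 ✓, 342 mod 11 = 1 ✓.

x ≡ 342 (mod 1287).


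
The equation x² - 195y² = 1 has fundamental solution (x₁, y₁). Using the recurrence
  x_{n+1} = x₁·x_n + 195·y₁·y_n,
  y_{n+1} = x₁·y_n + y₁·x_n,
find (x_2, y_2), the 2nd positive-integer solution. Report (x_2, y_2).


Step 1: Find the fundamental solution (x₁, y₁) of x² - 195y² = 1.
  Expand √195 as a continued fraction. a₀ = ⌊√195⌋ = 13; iterate m_{k+1} = d_k·a_k − m_k, d_{k+1} = (195 − m_{k+1}²)/d_k, a_{k+1} = ⌊(a₀ + m_{k+1})/d_{k+1}⌋ (starting m₀ = 0, d₀ = 1), with convergents p_k = a_k·p_{k-1} + p_{k-2}, q_k = a_k·q_{k-1} + q_{k-2} (p₋₁ = 1, q₋₁ = 0):
  k = 0: a₀ = 13; p₀/q₀ = 13/1; p₀² − 195·q₀² = 169 − 195 = -26.
  k = 1: m = 13, d = 26, a = ⌊(13 + 13)/26⌋ = 1; p/q = (1·13 + 1)/(1·1 + 0) = 14/1; p² − 195·q² = 196 − 195 = 1.
  The first convergent with p² − 195·q² = 1 gives the fundamental solution (x₁, y₁) = (14, 1).
Step 2: Apply the recurrence (x_{n+1}, y_{n+1}) = (x₁x_n + 195y₁y_n, x₁y_n + y₁x_n) repeatedly.
  From (x_1, y_1) = (14, 1): x_2 = 14·14 + 195·1·1 = 391; y_2 = 14·1 + 1·14 = 28.
Step 3: Verify x_2² - 195·y_2² = 152881 - 152880 = 1 (should be 1). ✓

(x_1, y_1) = (14, 1); (x_2, y_2) = (391, 28).


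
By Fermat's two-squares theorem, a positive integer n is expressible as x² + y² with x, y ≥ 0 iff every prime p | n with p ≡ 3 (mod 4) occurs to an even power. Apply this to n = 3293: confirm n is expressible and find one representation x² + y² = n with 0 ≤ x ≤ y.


Step 1: Factor n = 3293 = 37 · 89.
Step 2: Check the mod-4 condition on each prime factor: 37 ≡ 1 (mod 4), exponent 1; 89 ≡ 1 (mod 4), exponent 1.
All primes ≡ 3 (mod 4) appear to even exponent (or don't appear), so by the two-squares theorem n IS expressible as a sum of two squares.
Step 3: Build a representation. Here n = 37 · 89 is a product of primes ≡ 1 (mod 4). Each prime p ≡ 1 (mod 4) is itself a sum of two squares; find a² by testing p − a² for a perfect square:
  37: 37 − 1² = 36 = 6² ⇒ 37 = 1² + 6².
  89: 89 − 1² = 88, 89 − 2² = 85, 89 − 3² = 80, 89 − 4² = 73, 89 − 5² = 64 = 8² ⇒ 89 = 5² + 8².
  Combine using the Brahmagupta–Fibonacci identity (a² + b²)(c² + d²) = (ac − bd)² + (ad + bc)² = (ac + bd)² + (ad − bc)²:
  37 · 89 = 3293: from (1² + 6²)(5² + 8²), take (1·5 − 6·8, 1·8 + 6·5) = (5 − 48, 8 + 30) = (-43, 38); dropping signs (only squares matter) gives (43, 38); check 43² + 38² = 1849 + 1444 = 3293 ✓.
Step 4: Order so x ≤ y and verify: 38² + 43² = 1444 + 1849 = 3293 = n. ✓

n = 3293 = 38² + 43² (one valid representation with x ≤ y).


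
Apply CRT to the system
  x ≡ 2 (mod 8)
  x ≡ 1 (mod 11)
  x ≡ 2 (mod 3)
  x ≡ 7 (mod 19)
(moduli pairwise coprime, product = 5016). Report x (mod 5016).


Product of moduli M = 8 · 11 · 3 · 19 = 5016.
Merge one congruence at a time:
  Start: x ≡ 2 (mod 8).
  Combine with x ≡ 1 (mod 11); new modulus lcm = 88.
    Write x = 2 + 8·t and substitute into x ≡ 1 (mod 11): 8·t ≡ 1 − 2 = -1 (mod 11).
    Reduce coefficients mod 11: 8·t ≡ 10 (mod 11).
    The inverse of 8 mod 11 is 7 (since 8·7 = 56 = 5·11 + 1), so t ≡ 7·10 = 70 ≡ 4 (mod 11).
    Then x = 2 + 8·4 = 34, valid modulo lcm(8, 11) = 88: x ≡ 34 (mod 88).
  Combine with x ≡ 2 (mod 3); new modulus lcm = 264.
    Write x = 34 + 88·t and substitute into x ≡ 2 (mod 3): 88·t ≡ 2 − 34 = -32 (mod 3).
    Reduce coefficients mod 3: 1·t ≡ 1 (mod 3).
    So t ≡ 1 (mod 3).
    Then x = 34 + 88·1 = 122, valid modulo lcm(88, 3) = 264: x ≡ 122 (mod 264).
  Combine with x ≡ 7 (mod 19); new modulus lcm = 5016.
    Write x = 122 + 264·t and substitute into x ≡ 7 (mod 19): 264·t ≡ 7 − 122 = -115 (mod 19).
    Reduce coefficients mod 19: 17·t ≡ 18 (mod 19).
    The inverse of 17 mod 19 is 9 (since 17·9 = 153 = 8·19 + 1), so t ≡ 9·18 = 162 ≡ 10 (mod 19).
    Then x = 122 + 264·10 = 2762, valid modulo lcm(264, 19) = 5016: x ≡ 2762 (mod 5016).
Verify against each original: 2762 mod 8 = 2, 2762 mod 11 = 1, 2762 mod 3 = 2, 2762 mod 19 = 7.

x ≡ 2762 (mod 5016).


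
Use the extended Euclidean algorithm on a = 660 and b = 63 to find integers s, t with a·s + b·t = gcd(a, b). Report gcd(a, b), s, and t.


Euclidean algorithm on (660, 63) — divide until remainder is 0:
  660 = 10 · 63 + 30
  63 = 2 · 30 + 3
  30 = 10 · 3 + 0
gcd(660, 63) = 3.
Track Bezout coefficients alongside the remainders: start with r₀ = 660 = a·1 + b·0 (s = 1, t = 0) and r₁ = 63 = a·0 + b·1 (s = 0, t = 1); each new remainder r_{k+1} = r_{k-1} − q_k·r_k inherits s_{k+1} = s_{k-1} − q_k·s_k, t_{k+1} = t_{k-1} − q_k·t_k, so r_k = a·s_k + b·t_k at every step:
  q = 10: r = 30, s = 1 − 10·0 = 1, t = 0 − 10·1 = -10  (check: 660·1 + 63·(-10) = 30)
  q = 2: r = 3, s = 0 − 2·1 = -2, t = 1 − 2·(-10) = 21  (check: 660·(-2) + 63·21 = 3)
The row with r = 3 (the gcd) gives the Bezout coefficients s = -2, t = 21.
Result: 660 · (-2) + 63 · (21) = 3.

gcd(660, 63) = 3; s = -2, t = 21 (check: 660·(-2) + 63·21 = 3).


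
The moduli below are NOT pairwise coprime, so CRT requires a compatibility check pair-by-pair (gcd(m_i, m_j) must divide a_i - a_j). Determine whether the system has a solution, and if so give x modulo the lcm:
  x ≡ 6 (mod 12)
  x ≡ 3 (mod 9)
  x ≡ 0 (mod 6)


Moduli 12, 9, 6 are not pairwise coprime, so CRT works modulo lcm(m_i) when all pairwise compatibility conditions hold.
Pairwise compatibility: gcd(m_i, m_j) must divide a_i - a_j for every pair.
Merge one congruence at a time:
  Start: x ≡ 6 (mod 12).
  Combine with x ≡ 3 (mod 9): gcd(12, 9) = 3; 3 - 6 = -3, which IS divisible by 3, so compatible.
    Write x = 6 + 12·t and substitute into x ≡ 3 (mod 9): 12·t ≡ 3 − 6 = -3 (mod 9).
    Divide the congruence (and modulus) by g = 3: 4·t ≡ -1 (mod 3).
    Reduce coefficients mod 3: 1·t ≡ 2 (mod 3).
    So t ≡ 2 (mod 3).
    Then x = 6 + 12·2 = 30, valid modulo lcm(12, 9) = 36: x ≡ 30 (mod 36).
  Combine with x ≡ 0 (mod 6): gcd(36, 6) = 6; 0 - 30 = -30, which IS divisible by 6, so compatible.
    Write x = 30 + 36·t and substitute into x ≡ 0 (mod 6): 36·t ≡ 0 − 30 = -30 (mod 6).
    Divide the congruence (and modulus) by g = 6: 6·t ≡ -5 (mod 1).
    Modulo 1 every t works; take t = 0.
    Then x = 30 + 36·0 = 30, valid modulo lcm(36, 6) = 36: x ≡ 30 (mod 36).
Verify: 30 mod 12 = 6, 30 mod 9 = 3, 30 mod 6 = 0.

x ≡ 30 (mod 36).
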